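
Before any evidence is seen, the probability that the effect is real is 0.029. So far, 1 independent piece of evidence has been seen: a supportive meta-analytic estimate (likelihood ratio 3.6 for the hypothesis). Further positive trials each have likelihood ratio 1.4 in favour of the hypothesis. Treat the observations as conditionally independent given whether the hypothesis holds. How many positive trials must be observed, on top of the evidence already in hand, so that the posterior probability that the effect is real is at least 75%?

10

Prior odds = 0.029/0.971 = 29/971.
Bayes factor of the evidence already in hand = 3.6.
Odds after that evidence = (29/971) × 3.6 = 522/4855.
Target odds = 0.75/0.25 = 3.
Need 1.4ⁿ ≥ 3 ÷ (522/4855) = 4855/174.
1.4⁹ = 40353607/1953125 falls short of 4855/174 but 1.4¹⁰ = 282475249/9765625 reaches it, so n = 10.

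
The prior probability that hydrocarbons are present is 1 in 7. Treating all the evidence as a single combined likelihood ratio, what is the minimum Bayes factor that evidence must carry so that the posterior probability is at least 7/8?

Prior odds = (1/7)/(6/7) = 1/6.
Target odds = 0.875/0.125 = 7.
Required Bayes factor = 7 ÷ (1/6) = 42.

42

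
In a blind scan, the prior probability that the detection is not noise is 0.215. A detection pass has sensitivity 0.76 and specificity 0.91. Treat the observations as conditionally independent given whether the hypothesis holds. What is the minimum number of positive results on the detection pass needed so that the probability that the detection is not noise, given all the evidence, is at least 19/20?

Prior odds = 0.215/0.785 = 43/157.
False-positive rate = 1 − 0.91 = 0.09; likelihood ratio of a positive = 0.76/0.09 = 76/9.
Target posterior odds = 0.95/0.05 = 19.
Need (43/157) × (76/9)ⁿ ≥ 19, i.e. (76/9)ⁿ ≥ 2983/43.
(76/9)¹ = 76/9 falls short of 2983/43 but (76/9)² = 5776/81 reaches it, so n = 2.

2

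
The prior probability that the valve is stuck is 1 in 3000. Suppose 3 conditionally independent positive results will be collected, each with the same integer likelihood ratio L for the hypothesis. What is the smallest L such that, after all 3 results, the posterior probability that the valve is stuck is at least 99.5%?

Prior odds = (1/3000)/(2999/3000) = 1/2999.
Target odds = 0.995/0.005 = 199.
Need L³ ≥ 199 ÷ (1/2999) = 596801.
84³ = 592704 < 596801 ≤ 614125 = 85³, so L = 85.

85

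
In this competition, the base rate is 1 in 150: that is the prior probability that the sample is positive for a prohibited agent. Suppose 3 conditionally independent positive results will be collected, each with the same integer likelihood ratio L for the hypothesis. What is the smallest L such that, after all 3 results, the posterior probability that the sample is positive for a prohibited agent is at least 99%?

Prior odds = (1/150)/(149/150) = 1/149.
Target odds = 0.99/0.01 = 99.
Need L³ ≥ 99 ÷ (1/149) = 14751.
24³ = 13824 < 14751 ≤ 15625 = 25³, so L = 25.

25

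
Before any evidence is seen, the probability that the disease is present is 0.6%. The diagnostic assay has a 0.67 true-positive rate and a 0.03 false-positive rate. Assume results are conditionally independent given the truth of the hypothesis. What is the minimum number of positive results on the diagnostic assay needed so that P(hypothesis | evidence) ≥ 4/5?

Prior odds = 0.006/0.994 = 3/497.
Likelihood ratio of a positive result = 0.67/0.03 = 67/3.
Target posterior odds = 0.8/0.2 = 4.
Require (67/3)ⁿ ≥ 4 ÷ (3/497) = 1988/3.
(67/3)² = 4489/9 falls short of 1988/3 but (67/3)³ = 300763/27 reaches it, so n = 3.

3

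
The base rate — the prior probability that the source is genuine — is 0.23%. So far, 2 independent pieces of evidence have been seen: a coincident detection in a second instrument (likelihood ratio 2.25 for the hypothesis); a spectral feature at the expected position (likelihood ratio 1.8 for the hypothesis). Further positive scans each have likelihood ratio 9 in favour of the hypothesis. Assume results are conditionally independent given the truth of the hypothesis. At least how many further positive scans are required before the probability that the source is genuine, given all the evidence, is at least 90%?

4

Prior odds = 0.0023/0.9977 = 23/9977.
Combined Bayes factor of the evidence already in hand = 2.25 × 1.8 = 4.05.
Odds after that evidence = (23/9977) × 4.05 = 1863/199540.
Target odds = 0.9/0.1 = 9.
Need 9ⁿ ≥ 9 ÷ (1863/199540) = 199540/207.
9³ = 729 falls short of 199540/207 but 9⁴ = 6561 reaches it, so n = 4.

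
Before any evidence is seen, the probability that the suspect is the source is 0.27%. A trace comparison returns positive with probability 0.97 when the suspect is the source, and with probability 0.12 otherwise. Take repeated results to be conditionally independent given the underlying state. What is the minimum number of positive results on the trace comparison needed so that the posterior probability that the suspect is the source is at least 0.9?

Prior odds = 0.0027/0.9973 = 27/9973.
Likelihood ratio of a positive result = 0.97/0.12 = 97/12.
Target posterior odds = 0.9/0.1 = 9.
Require (97/12)ⁿ ≥ 9 ÷ (27/9973) = 9973/3.
(97/12)³ = 912673/1728 falls short of 9973/3 but (97/12)⁴ = 88529281/20736 reaches it, so n = 4.

4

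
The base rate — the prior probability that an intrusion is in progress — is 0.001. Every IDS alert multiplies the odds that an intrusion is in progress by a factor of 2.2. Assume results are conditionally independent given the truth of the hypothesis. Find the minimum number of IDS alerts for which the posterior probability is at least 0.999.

Prior odds = 0.001/0.999 = 1/999.
Likelihood ratio per IDS alert = 2.2.
Target posterior odds = 0.999/0.001 = 999.
Require 2.2ⁿ ≥ 999 ÷ (1/999) = 998001.
2.2¹⁷ ≈662500 falls short of 998001 but 2.2¹⁸ ≈1.4575e+06 reaches it, so n = 18.

18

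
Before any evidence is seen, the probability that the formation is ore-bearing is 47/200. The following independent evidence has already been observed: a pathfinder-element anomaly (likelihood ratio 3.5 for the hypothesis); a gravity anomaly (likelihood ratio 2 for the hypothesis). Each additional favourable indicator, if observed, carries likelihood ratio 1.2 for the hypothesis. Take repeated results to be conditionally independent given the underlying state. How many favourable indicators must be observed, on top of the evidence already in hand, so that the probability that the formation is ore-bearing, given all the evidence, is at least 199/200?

Prior odds = 0.235/0.765 = 47/153.
Combined Bayes factor of the evidence already in hand = 3.5 × 2 = 7.
Odds after that evidence = (47/153) × 7 = 329/153.
Target odds = 0.995/0.005 = 199.
Need 1.2ⁿ ≥ 199 ÷ (329/153) = 30447/329.
1.2²⁴ ≈79.4968 falls short of 30447/329 but 1.2²⁵ ≈95.3962 reaches it, so n = 25.

25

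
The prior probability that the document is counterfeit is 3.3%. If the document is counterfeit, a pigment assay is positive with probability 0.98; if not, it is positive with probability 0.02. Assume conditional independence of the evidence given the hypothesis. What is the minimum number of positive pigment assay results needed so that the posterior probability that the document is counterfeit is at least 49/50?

2

Prior odds = 0.033/0.967 = 33/967.
Likelihood ratio of a positive = 0.98/0.02 = 49.
Target odds: 0.98 ÷ 0.02 = 49.
Need (33/967) × 49ⁿ ≥ 49, i.e. 49ⁿ ≥ 47383/33.
49¹ = 49 falls short of 47383/33 but 49² = 2401 reaches it, so n = 2.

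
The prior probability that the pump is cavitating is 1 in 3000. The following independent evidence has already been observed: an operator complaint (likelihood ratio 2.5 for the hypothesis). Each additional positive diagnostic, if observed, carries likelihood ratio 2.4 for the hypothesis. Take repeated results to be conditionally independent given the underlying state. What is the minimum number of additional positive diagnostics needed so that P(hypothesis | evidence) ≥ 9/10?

11

Prior odds = (1/3000)/(2999/3000) = 1/2999.
Bayes factor of the evidence already in hand = 2.5.
Odds after that evidence = (1/2999) × 2.5 = 5/5998.
Target odds = 0.9/0.1 = 9.
Need 2.4ⁿ ≥ 9 ÷ (5/5998) = 10796.4.
2.4¹⁰ ≈6340.34 falls short of 10796.4 but 2.4¹¹ ≈15216.8 reaches it, so n = 11.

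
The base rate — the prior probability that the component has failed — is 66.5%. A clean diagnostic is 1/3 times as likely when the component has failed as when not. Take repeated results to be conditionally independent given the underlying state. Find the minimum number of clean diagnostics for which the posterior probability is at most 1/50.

5

Prior odds: 0.665 ÷ 0.335 = 133/67.
Likelihood ratio per clean diagnostic = 1/3.
Target posterior odds = 0.02/0.98 = 1/49.
Need (133/67) × (1/3)ⁿ ≤ 1/49, i.e. (1/3)ⁿ ≤ 67/6517.
(1/3)⁴ = 1/81 is still above 67/6517 but (1/3)⁵ = 1/243 is at or below it, so n = 5.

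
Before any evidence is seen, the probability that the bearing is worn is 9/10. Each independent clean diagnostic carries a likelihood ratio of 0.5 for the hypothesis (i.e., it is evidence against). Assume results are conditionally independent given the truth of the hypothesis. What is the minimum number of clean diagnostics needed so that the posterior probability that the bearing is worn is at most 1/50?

Prior odds: 0.9 ÷ 0.1 = 9.
Likelihood ratio per clean diagnostic = 0.5.
Target posterior odds = 0.02/0.98 = 1/49.
Require 0.5ⁿ ≤ 1/49 ÷ 9 = 1/441.
0.5⁸ = 0.00390625 is still above 1/441 but 0.5⁹ = 0.001953125 is at or below it, so n = 9.

9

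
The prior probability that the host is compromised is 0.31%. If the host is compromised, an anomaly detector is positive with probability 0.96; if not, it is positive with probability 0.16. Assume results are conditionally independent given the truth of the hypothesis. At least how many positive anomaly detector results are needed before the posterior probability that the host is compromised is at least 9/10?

5

Prior odds = 0.0031/0.9969 = 31/9969.
Likelihood ratio of a positive = 0.96/0.16 = 6.
Target odds: 0.9 ÷ 0.1 = 9.
Require 6ⁿ ≥ 9 ÷ (31/9969) = 89721/31.
6⁴ = 1296 falls short of 89721/31 but 6⁵ = 7776 reaches it, so n = 5.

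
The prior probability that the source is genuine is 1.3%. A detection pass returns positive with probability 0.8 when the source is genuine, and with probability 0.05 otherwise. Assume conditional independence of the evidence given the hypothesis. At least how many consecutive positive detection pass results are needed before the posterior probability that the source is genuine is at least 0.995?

4

Prior odds = 0.013/0.987 = 13/987.
Likelihood ratio of a positive result = 0.8/0.05 = 16.
Target odds: 0.995 ÷ 0.005 = 199.
Require 16ⁿ ≥ 199 ÷ (13/987) = 196413/13.
16³ = 4096 falls short of 196413/13 but 16⁴ = 65536 reaches it, so n = 4.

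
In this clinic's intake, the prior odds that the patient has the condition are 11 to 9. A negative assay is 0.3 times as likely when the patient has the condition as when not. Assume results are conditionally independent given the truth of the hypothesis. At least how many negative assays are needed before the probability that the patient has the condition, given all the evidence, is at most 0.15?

Prior odds = 11/9.
Likelihood ratio per negative assay = 0.3.
Target posterior odds = 0.15/0.85 = 3/17.
Require 0.3ⁿ ≤ 3/17 ÷ (11/9) = 27/187.
0.3¹ = 0.3 is still above 27/187 but 0.3² = 0.09 is at or below it, so n = 2.

2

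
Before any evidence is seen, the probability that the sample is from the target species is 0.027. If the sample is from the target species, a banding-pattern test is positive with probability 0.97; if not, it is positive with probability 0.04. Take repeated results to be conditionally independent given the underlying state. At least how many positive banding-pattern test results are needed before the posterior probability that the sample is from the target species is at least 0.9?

Prior odds = 0.027/0.973 = 27/973.
Likelihood ratio of a positive = 0.97/0.04 = 24.25.
Target odds: 0.9 ÷ 0.1 = 9.
Need (27/973) × 24.25ⁿ ≥ 9, i.e. 24.25ⁿ ≥ 973/3.
24.25¹ = 24.25 falls short of 973/3 but 24.25² = 588.0625 reaches it, so n = 2.

2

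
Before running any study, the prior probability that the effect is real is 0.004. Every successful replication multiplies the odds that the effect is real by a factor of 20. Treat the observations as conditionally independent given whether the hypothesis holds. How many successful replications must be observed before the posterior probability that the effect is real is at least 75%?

Prior odds: 0.004 ÷ 0.996 = 1/249.
Likelihood ratio per successful replication = 20.
Target odds: 0.75 ÷ 0.25 = 3.
Require 20ⁿ ≥ 3 ÷ (1/249) = 747.
20² = 400 falls short of 747 but 20³ = 8000 reaches it, so n = 3.

3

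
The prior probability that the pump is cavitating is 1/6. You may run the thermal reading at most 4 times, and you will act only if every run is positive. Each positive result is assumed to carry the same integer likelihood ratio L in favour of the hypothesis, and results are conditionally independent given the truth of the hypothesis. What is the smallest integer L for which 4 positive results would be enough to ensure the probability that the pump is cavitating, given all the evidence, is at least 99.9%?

9

Prior odds = (1/6)/(5/6) = 0.2.
Target odds = 0.999/0.001 = 999.
Need L⁴ ≥ 999 ÷ 0.2 = 4995.
8⁴ = 4096 < 4995 ≤ 6561 = 9⁴, so L = 9.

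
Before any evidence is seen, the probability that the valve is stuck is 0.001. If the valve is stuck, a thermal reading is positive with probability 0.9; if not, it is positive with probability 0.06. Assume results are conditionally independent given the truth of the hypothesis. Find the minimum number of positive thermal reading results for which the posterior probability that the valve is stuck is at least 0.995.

5

Prior odds = 0.001/0.999 = 1/999.
Likelihood ratio of a positive = 0.9/0.06 = 15.
Target odds: 0.995 ÷ 0.005 = 199.
Require 15ⁿ ≥ 199 ÷ (1/999) = 198801.
15⁴ = 50625 falls short of 198801 but 15⁵ = 759375 reaches it, so n = 5.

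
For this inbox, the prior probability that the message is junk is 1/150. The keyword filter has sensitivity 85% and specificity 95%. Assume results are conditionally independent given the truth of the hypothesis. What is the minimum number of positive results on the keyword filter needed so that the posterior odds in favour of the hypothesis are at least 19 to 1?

Prior odds = (1/150)/(149/150) = 1/149.
False-positive rate = 1 − 0.95 = 0.05; likelihood ratio of a positive = 0.85/0.05 = 17.
Target odds = 19.
Require 17ⁿ ≥ 19 ÷ (1/149) = 2831.
17² = 289 falls short of 2831 but 17³ = 4913 reaches it, so n = 3.

3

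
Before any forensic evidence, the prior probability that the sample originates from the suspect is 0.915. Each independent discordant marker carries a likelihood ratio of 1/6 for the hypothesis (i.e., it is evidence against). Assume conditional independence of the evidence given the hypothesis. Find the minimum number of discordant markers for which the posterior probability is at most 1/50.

4

Prior odds: 0.915 ÷ 0.085 = 183/17.
Likelihood ratio per discordant marker = 1/6.
Target posterior odds = 0.02/0.98 = 1/49.
Need (183/17) × (1/6)ⁿ ≤ 1/49, i.e. (1/6)ⁿ ≤ 17/8967.
(1/6)³ = 1/216 is still above 17/8967 but (1/6)⁴ = 1/1296 is at or below it, so n = 4.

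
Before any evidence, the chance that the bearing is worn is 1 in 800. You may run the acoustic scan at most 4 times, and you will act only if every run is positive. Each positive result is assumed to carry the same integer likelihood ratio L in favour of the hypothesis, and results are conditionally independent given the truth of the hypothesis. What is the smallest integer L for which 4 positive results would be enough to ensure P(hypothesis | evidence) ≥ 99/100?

Prior odds = 0.00125/0.99875 = 1/799.
Target odds = 0.99/0.01 = 99.
Need L⁴ ≥ 99 ÷ (1/799) = 79101.
16⁴ = 65536 < 79101 ≤ 83521 = 17⁴, so L = 17.

17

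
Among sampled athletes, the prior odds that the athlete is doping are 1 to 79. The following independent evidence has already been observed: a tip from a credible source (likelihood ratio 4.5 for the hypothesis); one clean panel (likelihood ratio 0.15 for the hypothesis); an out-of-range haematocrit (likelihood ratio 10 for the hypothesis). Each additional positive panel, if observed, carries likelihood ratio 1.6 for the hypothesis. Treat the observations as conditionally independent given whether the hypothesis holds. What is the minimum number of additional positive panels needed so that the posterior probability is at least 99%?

Prior odds = 1/79.
Combined Bayes factor of the evidence already in hand = 4.5 × 0.15 × 10 = 6.75.
Odds after that evidence = (1/79) × 6.75 = 27/316.
Target odds = 0.99/0.01 = 99.
Need 1.6ⁿ ≥ 99 ÷ (27/316) = 3476/3.
1.6¹⁵ ≈1152.92 falls short of 3476/3 but 1.6¹⁶ ≈1844.67 reaches it, so n = 16.

16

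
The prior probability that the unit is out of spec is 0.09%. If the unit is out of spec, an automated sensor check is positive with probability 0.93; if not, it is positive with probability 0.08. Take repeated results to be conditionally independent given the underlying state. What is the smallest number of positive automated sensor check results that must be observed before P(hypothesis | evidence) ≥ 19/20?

5

Prior odds = 0.0009/0.9991 = 9/9991.
Likelihood ratio of a positive = 0.93/0.08 = 11.625.
Target odds: 0.95 ÷ 0.05 = 19.
Need (9/9991) × 11.625ⁿ ≥ 19, i.e. 11.625ⁿ ≥ 189829/9.
11.625⁴ = 74805201/4096 falls short of 189829/9 but 11.625⁵ ≈212307 reaches it, so n = 5.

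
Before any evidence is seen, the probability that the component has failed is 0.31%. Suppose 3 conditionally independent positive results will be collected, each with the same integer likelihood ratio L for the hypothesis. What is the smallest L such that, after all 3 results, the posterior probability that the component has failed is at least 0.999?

Prior odds = 0.0031/0.9969 = 31/9969.
Target odds = 0.999/0.001 = 999.
Need L³ ≥ 999 ÷ (31/9969) = 9959031/31.
68³ = 314432 < 9959031/31 ≤ 328509 = 69³, so L = 69.

69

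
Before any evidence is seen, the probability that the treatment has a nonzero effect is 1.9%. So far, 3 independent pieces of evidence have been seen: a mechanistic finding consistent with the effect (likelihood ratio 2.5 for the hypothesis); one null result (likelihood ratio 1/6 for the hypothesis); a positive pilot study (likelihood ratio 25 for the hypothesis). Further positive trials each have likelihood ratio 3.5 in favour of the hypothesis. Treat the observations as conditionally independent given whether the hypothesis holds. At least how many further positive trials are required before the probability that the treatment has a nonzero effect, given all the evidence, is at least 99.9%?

Prior odds = 0.019/0.981 = 19/981.
Combined Bayes factor of the evidence already in hand = 2.5 × (1/6) × 25 = 125/12.
Odds after that evidence = (19/981) × 125/12 = 2375/11772.
Target odds = 0.999/0.001 = 999.
Need 3.5ⁿ ≥ 999 ÷ (2375/11772) = 11760228/2375.
3.5⁶ = 1838.265625 falls short of 11760228/2375 but 3.5⁷ = 823543/128 reaches it, so n = 7.

7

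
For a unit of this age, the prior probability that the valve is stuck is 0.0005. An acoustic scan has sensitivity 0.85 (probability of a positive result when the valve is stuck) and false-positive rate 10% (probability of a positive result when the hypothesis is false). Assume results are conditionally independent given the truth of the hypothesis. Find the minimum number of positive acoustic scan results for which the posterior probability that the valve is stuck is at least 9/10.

Prior odds = 0.0005/0.9995 = 1/1999.
Likelihood ratio of a positive result = 0.85/0.1 = 8.5.
Target posterior odds = 0.9/0.1 = 9.
Require 8.5ⁿ ≥ 9 ÷ (1/1999) = 17991.
8.5⁴ = 5220.0625 falls short of 17991 but 8.5⁵ = 44370.53125 reaches it, so n = 5.

5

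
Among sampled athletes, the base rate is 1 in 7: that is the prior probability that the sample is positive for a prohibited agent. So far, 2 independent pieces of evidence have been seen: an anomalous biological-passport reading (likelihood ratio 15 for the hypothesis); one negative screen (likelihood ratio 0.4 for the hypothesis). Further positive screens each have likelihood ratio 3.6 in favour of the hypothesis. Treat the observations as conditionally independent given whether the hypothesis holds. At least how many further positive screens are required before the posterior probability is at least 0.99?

4

Prior odds = (1/7)/(6/7) = 1/6.
Combined Bayes factor of the evidence already in hand = 15 × 0.4 = 6.
Odds after that evidence = (1/6) × 6 = 1.
Target odds = 0.99/0.01 = 99.
Need 3.6ⁿ ≥ 99 ÷ 1 = 99.
3.6³ = 46.656 falls short of 99 but 3.6⁴ = 167.9616 reaches it, so n = 4.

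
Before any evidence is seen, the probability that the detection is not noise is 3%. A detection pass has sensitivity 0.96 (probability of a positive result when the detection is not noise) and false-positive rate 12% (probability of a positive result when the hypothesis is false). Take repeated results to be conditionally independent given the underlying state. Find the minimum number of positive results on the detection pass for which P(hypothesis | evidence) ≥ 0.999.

Prior odds: 0.03 ÷ 0.97 = 3/97.
Likelihood ratio of a positive result = 0.96/0.12 = 8.
Target odds: 0.999 ÷ 0.001 = 999.
Require 8ⁿ ≥ 999 ÷ (3/97) = 32301.
8⁴ = 4096 falls short of 32301 but 8⁵ = 32768 reaches it, so n = 5.

5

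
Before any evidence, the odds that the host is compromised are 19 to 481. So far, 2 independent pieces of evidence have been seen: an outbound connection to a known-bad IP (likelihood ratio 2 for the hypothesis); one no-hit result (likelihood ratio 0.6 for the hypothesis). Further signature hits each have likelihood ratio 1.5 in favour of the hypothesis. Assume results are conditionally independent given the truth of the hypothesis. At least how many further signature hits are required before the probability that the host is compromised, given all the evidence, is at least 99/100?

19

Prior odds = 19/481.
Combined Bayes factor of the evidence already in hand = 2 × 0.6 = 1.2.
Odds after that evidence = (19/481) × 1.2 = 114/2405.
Target odds = 0.99/0.01 = 99.
Need 1.5ⁿ ≥ 99 ÷ (114/2405) = 79365/38.
1.5¹⁸ = 387420489/262144 falls short of 79365/38 but 1.5¹⁹ ≈2216.84 reaches it, so n = 19.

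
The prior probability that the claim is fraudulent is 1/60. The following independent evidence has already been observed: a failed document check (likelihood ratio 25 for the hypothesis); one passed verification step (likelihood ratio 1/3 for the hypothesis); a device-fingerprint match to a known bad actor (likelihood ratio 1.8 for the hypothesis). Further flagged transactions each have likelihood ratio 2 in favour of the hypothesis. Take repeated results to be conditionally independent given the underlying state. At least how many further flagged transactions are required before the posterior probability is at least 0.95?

Prior odds = (1/60)/(59/60) = 1/59.
Combined Bayes factor of the evidence already in hand = 25 × (1/3) × 1.8 = 15.
Odds after that evidence = (1/59) × 15 = 15/59.
Target odds = 0.95/0.05 = 19.
Need 2ⁿ ≥ 19 ÷ (15/59) = 1121/15.
2⁶ = 64 falls short of 1121/15 but 2⁷ = 128 reaches it, so n = 7.

7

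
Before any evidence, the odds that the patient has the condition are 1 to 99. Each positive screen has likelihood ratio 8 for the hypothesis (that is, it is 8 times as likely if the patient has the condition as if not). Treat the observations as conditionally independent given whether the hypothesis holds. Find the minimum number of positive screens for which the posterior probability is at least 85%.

Prior odds = 1/99.
Likelihood ratio per positive screen = 8.
Target odds: 0.85 ÷ 0.15 = 17/3.
Require 8ⁿ ≥ 17/3 ÷ (1/99) = 561.
8³ = 512 falls short of 561 but 8⁴ = 4096 reaches it, so n = 4.

4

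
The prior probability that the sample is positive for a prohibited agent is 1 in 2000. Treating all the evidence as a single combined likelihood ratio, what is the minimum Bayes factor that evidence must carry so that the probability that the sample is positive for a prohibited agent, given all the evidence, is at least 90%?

17991

Prior odds = 0.0005/0.9995 = 1/1999.
Target odds = 0.9/0.1 = 9.
Required Bayes factor = 9 ÷ (1/1999) = 17991.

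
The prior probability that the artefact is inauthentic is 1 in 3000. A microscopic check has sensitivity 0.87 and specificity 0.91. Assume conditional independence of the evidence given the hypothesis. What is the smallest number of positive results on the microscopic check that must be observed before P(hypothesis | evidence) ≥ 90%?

Prior odds: (1/3000) ÷ (2999/3000) = 1/2999.
False-positive rate = 1 − 0.91 = 0.09; likelihood ratio of a positive = 0.87/0.09 = 29/3.
Target odds: 0.9 ÷ 0.1 = 9.
Need (1/2999) × (29/3)ⁿ ≥ 9, i.e. (29/3)ⁿ ≥ 26991.
(29/3)⁴ = 707281/81 falls short of 26991 but (29/3)⁵ = 20511149/243 reaches it, so n = 5.

5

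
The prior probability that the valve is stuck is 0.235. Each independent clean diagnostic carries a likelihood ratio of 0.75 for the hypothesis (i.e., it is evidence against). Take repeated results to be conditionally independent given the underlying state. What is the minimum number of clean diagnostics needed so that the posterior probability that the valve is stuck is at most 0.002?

18

Prior odds: 0.235 ÷ 0.765 = 47/153.
Likelihood ratio per clean diagnostic = 0.75.
Target posterior odds = 0.002/0.998 = 1/499.
Need (47/153) × 0.75ⁿ ≤ 1/499, i.e. 0.75ⁿ ≤ 153/23453.
0.75¹⁷ ≈0.00751695 is still above 153/23453 but 0.75¹⁸ ≈0.00563771 is at or below it, so n = 18.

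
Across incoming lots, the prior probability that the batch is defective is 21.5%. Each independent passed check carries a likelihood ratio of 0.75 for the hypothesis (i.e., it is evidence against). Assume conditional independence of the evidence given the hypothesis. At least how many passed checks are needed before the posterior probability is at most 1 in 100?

Prior odds = 0.215/0.785 = 43/157.
Likelihood ratio per passed check = 0.75.
Target odds: 0.01 ÷ 0.99 = 1/99.
Require 0.75ⁿ ≤ 1/99 ÷ (43/157) = 157/4257.
0.75¹¹ = 177147/4194304 is still above 157/4257 but 0.75¹² = 531441/16777216 is at or below it, so n = 12.

12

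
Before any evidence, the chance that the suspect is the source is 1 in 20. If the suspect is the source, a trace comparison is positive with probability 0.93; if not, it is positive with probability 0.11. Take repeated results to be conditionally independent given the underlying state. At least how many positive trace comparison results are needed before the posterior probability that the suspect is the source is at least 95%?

3

Prior odds: 0.05 ÷ 0.95 = 1/19.
Likelihood ratio of a positive = 0.93/0.11 = 93/11.
Target odds: 0.95 ÷ 0.05 = 19.
Need (1/19) × (93/11)ⁿ ≥ 19, i.e. (93/11)ⁿ ≥ 361.
(93/11)² = 8649/121 falls short of 361 but (93/11)³ = 804357/1331 reaches it, so n = 3.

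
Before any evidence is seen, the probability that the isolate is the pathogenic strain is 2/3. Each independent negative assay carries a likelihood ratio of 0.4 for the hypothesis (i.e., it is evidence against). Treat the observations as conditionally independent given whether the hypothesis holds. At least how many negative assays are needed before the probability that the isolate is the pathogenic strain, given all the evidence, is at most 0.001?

Prior odds: (2/3) ÷ (1/3) = 2.
Likelihood ratio per negative assay = 0.4.
Target posterior odds = 0.001/0.999 = 1/999.
Need 2 × 0.4ⁿ ≤ 1/999, i.e. 0.4ⁿ ≤ 1/1998.
0.4⁸ = 256/390625 is still above 1/1998 but 0.4⁹ = 512/1953125 is at or below it, so n = 9.

9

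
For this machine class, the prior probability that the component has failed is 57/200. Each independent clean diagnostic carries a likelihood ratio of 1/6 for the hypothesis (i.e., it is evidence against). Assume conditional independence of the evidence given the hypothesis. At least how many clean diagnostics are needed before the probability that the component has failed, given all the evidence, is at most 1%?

3

Prior odds: 0.285 ÷ 0.715 = 57/143.
Likelihood ratio per clean diagnostic = 1/6.
Target posterior odds = 0.01/0.99 = 1/99.
Require (1/6)ⁿ ≤ 1/99 ÷ (57/143) = 13/513.
(1/6)² = 1/36 is still above 13/513 but (1/6)³ = 1/216 is at or below it, so n = 3.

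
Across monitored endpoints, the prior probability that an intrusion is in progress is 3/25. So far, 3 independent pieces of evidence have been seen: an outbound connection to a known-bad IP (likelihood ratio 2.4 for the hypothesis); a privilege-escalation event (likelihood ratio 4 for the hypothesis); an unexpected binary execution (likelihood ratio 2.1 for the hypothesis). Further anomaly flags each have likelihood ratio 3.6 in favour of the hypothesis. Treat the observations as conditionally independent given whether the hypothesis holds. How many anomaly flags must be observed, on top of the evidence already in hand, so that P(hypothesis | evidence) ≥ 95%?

2

Prior odds = 0.12/0.88 = 3/22.
Combined Bayes factor of the evidence already in hand = 2.4 × 4 × 2.1 = 20.16.
Odds after that evidence = (3/22) × 20.16 = 756/275.
Target odds = 0.95/0.05 = 19.
Need 3.6ⁿ ≥ 19 ÷ (756/275) = 5225/756.
3.6¹ = 3.6 falls short of 5225/756 but 3.6² = 12.96 reaches it, so n = 2.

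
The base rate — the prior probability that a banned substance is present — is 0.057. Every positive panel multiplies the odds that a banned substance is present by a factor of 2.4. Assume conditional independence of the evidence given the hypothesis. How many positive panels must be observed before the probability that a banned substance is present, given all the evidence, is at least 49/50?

Prior odds = 0.057/0.943 = 57/943.
Likelihood ratio per positive panel = 2.4.
Target posterior odds = 0.98/0.02 = 49.
Need (57/943) × 2.4ⁿ ≥ 49, i.e. 2.4ⁿ ≥ 46207/57.
2.4⁷ = 35831808/78125 falls short of 46207/57 but 2.4⁸ = 429981696/390625 reaches it, so n = 8.

8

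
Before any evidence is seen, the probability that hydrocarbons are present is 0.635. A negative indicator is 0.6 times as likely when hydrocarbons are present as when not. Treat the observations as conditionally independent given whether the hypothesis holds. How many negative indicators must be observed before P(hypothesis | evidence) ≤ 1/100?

Prior odds = 0.635/0.365 = 127/73.
Likelihood ratio per negative indicator = 0.6.
Target odds: 0.01 ÷ 0.99 = 1/99.
Need (127/73) × 0.6ⁿ ≤ 1/99, i.e. 0.6ⁿ ≤ 73/12573.
0.6¹⁰ = 59049/9765625 is still above 73/12573 but 0.6¹¹ = 177147/48828125 is at or below it, so n = 11.

11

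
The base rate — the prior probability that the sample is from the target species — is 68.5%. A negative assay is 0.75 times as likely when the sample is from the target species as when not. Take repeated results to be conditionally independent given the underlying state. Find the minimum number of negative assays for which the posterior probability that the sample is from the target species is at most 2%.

Prior odds: 0.685 ÷ 0.315 = 137/63.
Likelihood ratio per negative assay = 0.75.
Target odds: 0.02 ÷ 0.98 = 1/49.
Need (137/63) × 0.75ⁿ ≤ 1/49, i.e. 0.75ⁿ ≤ 9/959.
0.75¹⁶ ≈0.0100226 is still above 9/959 but 0.75¹⁷ ≈0.00751695 is at or below it, so n = 17.

17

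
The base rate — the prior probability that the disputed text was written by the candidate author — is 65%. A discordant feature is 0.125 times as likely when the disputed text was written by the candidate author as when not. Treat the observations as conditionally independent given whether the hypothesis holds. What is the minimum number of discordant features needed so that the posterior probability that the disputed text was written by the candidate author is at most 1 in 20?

2

Prior odds = 0.65/0.35 = 13/7.
Likelihood ratio per discordant feature = 0.125.
Target odds: 0.05 ÷ 0.95 = 1/19.
Need (13/7) × 0.125ⁿ ≤ 1/19, i.e. 0.125ⁿ ≤ 7/247.
0.125¹ = 0.125 is still above 7/247 but 0.125² = 0.015625 is at or below it, so n = 2.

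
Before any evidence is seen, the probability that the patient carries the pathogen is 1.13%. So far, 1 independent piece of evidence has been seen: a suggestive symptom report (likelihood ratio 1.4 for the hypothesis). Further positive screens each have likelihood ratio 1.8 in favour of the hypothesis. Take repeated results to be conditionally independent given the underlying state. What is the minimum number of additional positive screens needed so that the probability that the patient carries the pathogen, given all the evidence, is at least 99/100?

Prior odds = 0.0113/0.9887 = 113/9887.
Bayes factor of the evidence already in hand = 1.4.
Odds after that evidence = (113/9887) × 1.4 = 791/49435.
Target odds = 0.99/0.01 = 99.
Need 1.8ⁿ ≥ 99 ÷ (791/49435) = 4894065/791.
1.8¹⁴ ≈3748.13 falls short of 4894065/791 but 1.8¹⁵ ≈6746.64 reaches it, so n = 15.

15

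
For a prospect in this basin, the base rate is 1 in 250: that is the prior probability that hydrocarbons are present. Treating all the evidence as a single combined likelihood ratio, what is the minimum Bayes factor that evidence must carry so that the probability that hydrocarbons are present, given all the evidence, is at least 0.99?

24651

Prior odds = 0.004/0.996 = 1/249.
Target odds = 0.99/0.01 = 99.
Required Bayes factor = 99 ÷ (1/249) = 24651.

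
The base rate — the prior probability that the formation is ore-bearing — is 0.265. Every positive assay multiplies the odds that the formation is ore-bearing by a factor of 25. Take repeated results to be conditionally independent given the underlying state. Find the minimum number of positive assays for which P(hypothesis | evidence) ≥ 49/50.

2

Prior odds: 0.265 ÷ 0.735 = 53/147.
Likelihood ratio per positive assay = 25.
Target posterior odds = 0.98/0.02 = 49.
Need (53/147) × 25ⁿ ≥ 49, i.e. 25ⁿ ≥ 7203/53.
25¹ = 25 falls short of 7203/53 but 25² = 625 reaches it, so n = 2.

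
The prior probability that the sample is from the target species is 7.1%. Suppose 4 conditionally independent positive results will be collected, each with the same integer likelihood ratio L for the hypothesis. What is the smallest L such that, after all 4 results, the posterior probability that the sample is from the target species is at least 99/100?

Prior odds = 0.071/0.929 = 71/929.
Target odds = 0.99/0.01 = 99.
Need L⁴ ≥ 99 ÷ (71/929) = 91971/71.
5⁴ = 625 < 91971/71 ≤ 1296 = 6⁴, so L = 6.

6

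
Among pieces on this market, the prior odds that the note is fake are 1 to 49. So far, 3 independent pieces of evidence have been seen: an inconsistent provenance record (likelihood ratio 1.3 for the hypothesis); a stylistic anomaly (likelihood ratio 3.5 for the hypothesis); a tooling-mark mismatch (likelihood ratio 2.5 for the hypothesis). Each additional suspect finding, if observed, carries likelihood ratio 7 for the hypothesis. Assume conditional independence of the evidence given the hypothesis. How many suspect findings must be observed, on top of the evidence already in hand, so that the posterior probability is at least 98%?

Prior odds = 1/49.
Combined Bayes factor of the evidence already in hand = 1.3 × 3.5 × 2.5 = 11.375.
Odds after that evidence = (1/49) × 11.375 = 13/56.
Target odds = 0.98/0.02 = 49.
Need 7ⁿ ≥ 49 ÷ (13/56) = 2744/13.
7² = 49 falls short of 2744/13 but 7³ = 343 reaches it, so n = 3.

3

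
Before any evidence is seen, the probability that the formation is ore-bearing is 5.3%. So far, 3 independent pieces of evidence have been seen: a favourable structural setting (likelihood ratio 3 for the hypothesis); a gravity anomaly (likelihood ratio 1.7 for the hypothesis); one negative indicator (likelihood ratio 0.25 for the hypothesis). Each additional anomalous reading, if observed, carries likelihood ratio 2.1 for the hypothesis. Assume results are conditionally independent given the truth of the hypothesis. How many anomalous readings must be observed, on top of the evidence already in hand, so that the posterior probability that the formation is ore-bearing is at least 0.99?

Prior odds = 0.053/0.947 = 53/947.
Combined Bayes factor of the evidence already in hand = 3 × 1.7 × 0.25 = 1.275.
Odds after that evidence = (53/947) × 1.275 = 2703/37880.
Target odds = 0.99/0.01 = 99.
Need 2.1ⁿ ≥ 99 ÷ (2703/37880) = 1250040/901.
2.1⁹ ≈794.28 falls short of 1250040/901 but 2.1¹⁰ ≈1667.99 reaches it, so n = 10.

10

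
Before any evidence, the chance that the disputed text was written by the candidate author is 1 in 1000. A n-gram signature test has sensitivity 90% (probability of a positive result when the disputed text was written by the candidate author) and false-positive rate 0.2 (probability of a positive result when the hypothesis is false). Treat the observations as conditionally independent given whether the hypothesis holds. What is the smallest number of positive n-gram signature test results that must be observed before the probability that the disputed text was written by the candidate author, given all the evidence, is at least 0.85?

6

Prior odds = 0.001/0.999 = 1/999.
Likelihood ratio of a positive result = 0.9/0.2 = 4.5.
Target odds: 0.85 ÷ 0.15 = 17/3.
Require 4.5ⁿ ≥ 17/3 ÷ (1/999) = 5661.
4.5⁵ = 1845.28125 falls short of 5661 but 4.5⁶ = 8303.765625 reaches it, so n = 6.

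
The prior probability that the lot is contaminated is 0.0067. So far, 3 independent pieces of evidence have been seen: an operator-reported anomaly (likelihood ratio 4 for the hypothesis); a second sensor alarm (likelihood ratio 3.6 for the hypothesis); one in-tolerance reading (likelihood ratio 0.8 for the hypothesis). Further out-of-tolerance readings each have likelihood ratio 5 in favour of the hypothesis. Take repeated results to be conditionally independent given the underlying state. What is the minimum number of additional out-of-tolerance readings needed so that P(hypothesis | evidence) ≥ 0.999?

Prior odds = 0.0067/0.9933 = 67/9933.
Combined Bayes factor of the evidence already in hand = 4 × 3.6 × 0.8 = 11.52.
Odds after that evidence = (67/9933) × 11.52 = 6432/82775.
Target odds = 0.999/0.001 = 999.
Need 5ⁿ ≥ 999 ÷ (6432/82775) = 27564075/2144.
5⁵ = 3125 falls short of 27564075/2144 but 5⁶ = 15625 reaches it, so n = 6.

6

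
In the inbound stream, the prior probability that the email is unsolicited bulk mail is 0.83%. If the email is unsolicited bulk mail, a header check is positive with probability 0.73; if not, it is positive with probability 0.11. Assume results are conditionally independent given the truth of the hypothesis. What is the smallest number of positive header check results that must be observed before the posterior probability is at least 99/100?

Prior odds: 0.0083 ÷ 0.9917 = 83/9917.
Likelihood ratio of a positive = 0.73/0.11 = 73/11.
Target odds: 0.99 ÷ 0.01 = 99.
Need (83/9917) × (73/11)ⁿ ≥ 99, i.e. (73/11)ⁿ ≥ 981783/83.
(73/11)⁴ = 28398241/14641 falls short of 981783/83 but (73/11)⁵ ≈12872.1 reaches it, so n = 5.

5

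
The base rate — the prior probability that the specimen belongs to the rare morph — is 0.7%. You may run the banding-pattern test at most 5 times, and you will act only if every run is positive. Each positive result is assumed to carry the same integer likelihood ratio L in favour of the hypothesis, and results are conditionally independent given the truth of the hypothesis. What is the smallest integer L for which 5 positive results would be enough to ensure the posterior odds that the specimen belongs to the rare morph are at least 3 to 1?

Prior odds = 0.007/0.993 = 7/993.
Target odds = 3.
Need L⁵ ≥ 3 ÷ (7/993) = 2979/7.
3⁵ = 243 < 2979/7 ≤ 1024 = 4⁵, so L = 4.

4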